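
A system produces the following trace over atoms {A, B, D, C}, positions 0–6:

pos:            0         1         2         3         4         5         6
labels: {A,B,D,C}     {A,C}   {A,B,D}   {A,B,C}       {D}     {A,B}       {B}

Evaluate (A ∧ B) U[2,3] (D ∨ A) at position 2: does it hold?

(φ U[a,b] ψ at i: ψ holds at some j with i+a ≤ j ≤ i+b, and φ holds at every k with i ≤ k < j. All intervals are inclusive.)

Holds

Need some j in [4,5] with (D ∨ A), and (A ∧ B) at every k in [2,j-1].
  j=4: (D ∨ A) holds; (A ∧ B) holds at every k in [2,3] → satisfied.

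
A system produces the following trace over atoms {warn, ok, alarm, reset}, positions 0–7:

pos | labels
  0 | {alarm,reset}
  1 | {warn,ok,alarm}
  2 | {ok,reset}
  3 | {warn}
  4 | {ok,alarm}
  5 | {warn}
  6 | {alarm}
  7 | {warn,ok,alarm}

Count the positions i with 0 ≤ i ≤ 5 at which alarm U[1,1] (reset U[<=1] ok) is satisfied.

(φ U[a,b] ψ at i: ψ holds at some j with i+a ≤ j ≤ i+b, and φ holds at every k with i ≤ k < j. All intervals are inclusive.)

Evaluate at each i in [0,5]:
  i=0: ✓ (rhs at j=1; lhs holds on [0,0])
  i=1: ✓ (rhs at j=2; lhs holds on [1,1])
  i=2: ✗ (no rhs in [3,3])
  i=3: ✗ (lhs fails at k=3 before rhs at j=4)
  i=4: ✗ (no rhs in [5,5])
  i=5: ✗ (no rhs in [6,6])
Positions where it holds: {0, 1} → 2.

2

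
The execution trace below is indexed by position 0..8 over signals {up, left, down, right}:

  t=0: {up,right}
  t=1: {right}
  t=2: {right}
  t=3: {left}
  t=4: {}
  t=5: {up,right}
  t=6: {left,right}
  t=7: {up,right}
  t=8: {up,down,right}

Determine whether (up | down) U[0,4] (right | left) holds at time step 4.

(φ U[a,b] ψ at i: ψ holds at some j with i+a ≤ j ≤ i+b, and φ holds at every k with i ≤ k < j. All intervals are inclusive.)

Need some j in [4,8] with (right | left), and (up | down) at every k in [4,j-1].
  j=4: (right | left) false.
  j=5: (right | left) holds, but (up | down) fails at k=4 → not this j.
  j=6: (right | left) holds, but (up | down) fails at k=4 → not this j.
  j=7: (right | left) holds, but (up | down) fails at k=4 → not this j.
  j=8: (right | left) holds, but (up | down) fails at k=4 → not this j.
No j in the window works → until fails.

No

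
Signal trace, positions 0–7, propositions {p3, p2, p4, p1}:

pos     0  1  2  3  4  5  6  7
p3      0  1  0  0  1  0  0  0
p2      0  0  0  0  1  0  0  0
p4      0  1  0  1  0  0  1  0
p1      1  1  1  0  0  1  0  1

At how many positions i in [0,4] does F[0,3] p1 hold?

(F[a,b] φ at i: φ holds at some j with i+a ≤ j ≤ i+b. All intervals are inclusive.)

5

Evaluate at each i in [0,4]:
  i=0: ✓ (witness j=0)
  i=1: ✓ (witness j=1)
  i=2: ✓ (witness j=2)
  i=3: ✓ (witness j=5)
  i=4: ✓ (witness j=5)
Positions where it holds: {0, 1, 2, 3, 4} → 5.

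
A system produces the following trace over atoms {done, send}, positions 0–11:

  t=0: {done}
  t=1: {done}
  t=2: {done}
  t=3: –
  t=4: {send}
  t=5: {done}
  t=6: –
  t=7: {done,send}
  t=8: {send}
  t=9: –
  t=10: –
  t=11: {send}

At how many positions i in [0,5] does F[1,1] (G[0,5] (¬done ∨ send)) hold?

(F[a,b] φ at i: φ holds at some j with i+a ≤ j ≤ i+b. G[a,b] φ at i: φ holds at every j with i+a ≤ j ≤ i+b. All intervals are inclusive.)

Evaluate at each i in [0,5]:
  i=0: ✗ (none in [1,1])
  i=1: ✗ (none in [2,2])
  i=2: ✗ (none in [3,3])
  i=3: ✗ (none in [4,4])
  i=4: ✗ (none in [5,5])
  i=5: ✓ (witness j=6)
Positions where it holds: {5} → 1.

1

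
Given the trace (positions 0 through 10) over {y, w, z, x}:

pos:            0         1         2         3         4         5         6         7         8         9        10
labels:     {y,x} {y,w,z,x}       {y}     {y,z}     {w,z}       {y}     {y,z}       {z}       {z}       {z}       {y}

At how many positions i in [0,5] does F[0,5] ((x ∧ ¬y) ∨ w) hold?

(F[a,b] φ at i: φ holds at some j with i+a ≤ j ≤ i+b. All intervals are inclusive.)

5

Evaluate at each i in [0,5]:
  i=0: ✓ (witness j=1)
  i=1: ✓ (witness j=1)
  i=2: ✓ (witness j=4)
  i=3: ✓ (witness j=4)
  i=4: ✓ (witness j=4)
  i=5: ✗ (none in [5,10])
Positions where it holds: {0, 1, 2, 3, 4} → 5.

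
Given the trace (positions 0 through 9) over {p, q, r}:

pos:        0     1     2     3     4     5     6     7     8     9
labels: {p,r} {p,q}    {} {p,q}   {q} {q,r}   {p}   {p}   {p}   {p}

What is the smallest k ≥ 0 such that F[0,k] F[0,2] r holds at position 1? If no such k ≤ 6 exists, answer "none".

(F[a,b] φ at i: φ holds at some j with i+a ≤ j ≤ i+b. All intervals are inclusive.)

Scan j = 1,2,… for F[0,2] r:
  j=1: fails
  j=2: fails
  j=3: holds
First hit at j=3, so smallest k = 3-1 = 2.

2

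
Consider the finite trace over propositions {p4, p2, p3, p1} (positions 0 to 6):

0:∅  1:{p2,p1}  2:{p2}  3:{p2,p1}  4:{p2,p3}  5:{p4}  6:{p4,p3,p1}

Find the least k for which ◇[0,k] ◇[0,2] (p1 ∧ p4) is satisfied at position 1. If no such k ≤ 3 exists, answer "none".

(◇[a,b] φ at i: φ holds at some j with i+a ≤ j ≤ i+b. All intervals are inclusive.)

Scan j = 1,2,… for ◇[0,2] (p1 ∧ p4):
  j=1: fails
  j=2: fails
  j=3: fails
  j=4: holds
First hit at j=4, so smallest k = 4-1 = 3.

3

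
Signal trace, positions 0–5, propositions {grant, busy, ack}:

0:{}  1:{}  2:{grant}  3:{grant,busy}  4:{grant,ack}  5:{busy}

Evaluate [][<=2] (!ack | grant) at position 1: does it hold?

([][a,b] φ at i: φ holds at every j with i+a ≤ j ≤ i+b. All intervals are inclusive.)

Check (!ack | grant) at every j in [1,3]:
  j=1: true
  j=2: true
  j=3: true
All positions satisfy it → formula holds.

Yes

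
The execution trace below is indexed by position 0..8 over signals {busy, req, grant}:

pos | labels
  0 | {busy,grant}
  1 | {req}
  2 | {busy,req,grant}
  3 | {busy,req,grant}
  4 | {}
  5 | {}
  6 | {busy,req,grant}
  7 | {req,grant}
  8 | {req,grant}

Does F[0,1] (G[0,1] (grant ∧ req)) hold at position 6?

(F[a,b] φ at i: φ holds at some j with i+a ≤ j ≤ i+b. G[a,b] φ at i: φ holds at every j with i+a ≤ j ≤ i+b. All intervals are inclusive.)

Check G[0,1] (grant ∧ req) at each j in [6,7]:
  j=6: holds on [6,7]
  j=7: holds on [7,8]
Found at j=6 → formula holds.

Yes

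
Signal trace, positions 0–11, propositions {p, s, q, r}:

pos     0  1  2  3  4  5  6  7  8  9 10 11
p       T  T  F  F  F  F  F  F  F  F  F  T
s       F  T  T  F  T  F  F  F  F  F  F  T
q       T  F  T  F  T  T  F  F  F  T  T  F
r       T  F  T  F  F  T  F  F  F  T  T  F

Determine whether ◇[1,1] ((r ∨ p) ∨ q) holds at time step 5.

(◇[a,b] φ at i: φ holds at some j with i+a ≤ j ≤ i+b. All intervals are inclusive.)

Check ((r ∨ p) ∨ q) at each j in [6,6]:
  j=6: false
No position in the window satisfies it → formula fails.

False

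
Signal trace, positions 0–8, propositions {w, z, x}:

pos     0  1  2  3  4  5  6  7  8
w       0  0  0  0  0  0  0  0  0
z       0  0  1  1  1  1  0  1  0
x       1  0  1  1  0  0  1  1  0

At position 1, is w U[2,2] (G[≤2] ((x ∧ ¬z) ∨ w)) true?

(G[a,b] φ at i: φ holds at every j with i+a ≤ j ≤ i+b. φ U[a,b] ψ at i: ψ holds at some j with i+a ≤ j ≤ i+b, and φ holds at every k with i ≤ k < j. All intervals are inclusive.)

Need some j in [3,3] with G[≤2] ((x ∧ ¬z) ∨ w), and w at every k in [1,j-1].
  j=3: G[≤2] ((x ∧ ¬z) ∨ w) — fails at 3.
No j in the window works → until fails.

Does not hold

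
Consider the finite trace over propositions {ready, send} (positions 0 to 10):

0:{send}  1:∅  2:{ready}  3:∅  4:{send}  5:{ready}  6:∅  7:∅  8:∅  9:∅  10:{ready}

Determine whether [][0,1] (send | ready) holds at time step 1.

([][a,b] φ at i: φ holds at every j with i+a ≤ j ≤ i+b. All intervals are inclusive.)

Check (send | ready) at every j in [1,2]:
  j=1: false
  j=2: true
Fails at j=1 → formula fails.

False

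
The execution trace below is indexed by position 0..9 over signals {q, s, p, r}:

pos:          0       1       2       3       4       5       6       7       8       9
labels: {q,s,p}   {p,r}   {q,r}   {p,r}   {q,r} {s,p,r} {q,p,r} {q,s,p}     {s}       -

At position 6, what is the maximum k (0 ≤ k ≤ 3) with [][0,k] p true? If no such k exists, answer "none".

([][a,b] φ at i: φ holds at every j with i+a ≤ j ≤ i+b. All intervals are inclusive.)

p must hold from j=6 onward; find where it first fails.
  j=6: holds
  j=7: holds
  j=8: fails
Holds on [6,7], so largest k = 1.

1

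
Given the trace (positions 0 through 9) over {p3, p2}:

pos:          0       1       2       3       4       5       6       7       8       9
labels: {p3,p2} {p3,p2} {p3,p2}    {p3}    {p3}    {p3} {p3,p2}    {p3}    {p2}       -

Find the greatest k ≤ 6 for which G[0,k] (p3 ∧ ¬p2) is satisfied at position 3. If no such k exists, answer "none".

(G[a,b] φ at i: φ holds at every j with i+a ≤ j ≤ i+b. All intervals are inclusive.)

2

(p3 ∧ ¬p2) must hold from j=3 onward; find where it first fails.
  j=3: holds
  j=4: holds
  j=5: holds
  j=6: fails
Holds on [3,5], so largest k = 2.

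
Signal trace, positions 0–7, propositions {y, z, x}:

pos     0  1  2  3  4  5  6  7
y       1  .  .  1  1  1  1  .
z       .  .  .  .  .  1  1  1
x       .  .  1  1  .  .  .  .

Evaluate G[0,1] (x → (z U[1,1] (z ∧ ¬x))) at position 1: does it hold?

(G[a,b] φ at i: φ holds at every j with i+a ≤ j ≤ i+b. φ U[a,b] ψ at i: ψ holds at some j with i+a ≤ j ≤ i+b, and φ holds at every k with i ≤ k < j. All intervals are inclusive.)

Check (x → (z U[1,1] (z ∧ ¬x))) at every j in [1,2]:
  j=1: antecedent false → ✓
  j=2: antecedent true; consequent fails → ✗
Fails at j=2 → formula fails.

No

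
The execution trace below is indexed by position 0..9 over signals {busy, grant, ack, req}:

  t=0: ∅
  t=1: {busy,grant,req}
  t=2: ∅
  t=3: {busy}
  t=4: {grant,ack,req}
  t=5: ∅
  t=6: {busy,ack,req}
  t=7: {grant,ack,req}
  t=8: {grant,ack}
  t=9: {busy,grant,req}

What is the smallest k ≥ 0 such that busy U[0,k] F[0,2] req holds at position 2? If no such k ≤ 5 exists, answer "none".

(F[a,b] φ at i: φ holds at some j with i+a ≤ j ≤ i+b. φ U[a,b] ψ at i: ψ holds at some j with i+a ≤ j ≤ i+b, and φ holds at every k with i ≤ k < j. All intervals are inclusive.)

Need earliest j ≥ 2 with F[0,2] req, and busy at every k in [2,j-1].
  j=2: rhs holds (empty prefix). k = 0.

0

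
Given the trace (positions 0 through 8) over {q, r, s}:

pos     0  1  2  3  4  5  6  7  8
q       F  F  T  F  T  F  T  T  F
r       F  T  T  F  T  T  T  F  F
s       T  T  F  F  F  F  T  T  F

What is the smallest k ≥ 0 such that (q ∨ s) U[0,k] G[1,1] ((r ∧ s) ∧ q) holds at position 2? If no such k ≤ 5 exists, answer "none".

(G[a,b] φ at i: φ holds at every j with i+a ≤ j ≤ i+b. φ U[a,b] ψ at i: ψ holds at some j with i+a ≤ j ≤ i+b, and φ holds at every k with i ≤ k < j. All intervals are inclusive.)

none

Need earliest j ≥ 2 with G[1,1] ((r ∧ s) ∧ q), and (q ∨ s) at every k in [2,j-1].
  j=2: rhs fails.
  j=3: rhs fails.
  j=4: rhs fails.
  j=5: rhs holds but lhs fails at k=3.
  j=6: rhs fails.
  j=7: rhs fails.
No witness within the range → none.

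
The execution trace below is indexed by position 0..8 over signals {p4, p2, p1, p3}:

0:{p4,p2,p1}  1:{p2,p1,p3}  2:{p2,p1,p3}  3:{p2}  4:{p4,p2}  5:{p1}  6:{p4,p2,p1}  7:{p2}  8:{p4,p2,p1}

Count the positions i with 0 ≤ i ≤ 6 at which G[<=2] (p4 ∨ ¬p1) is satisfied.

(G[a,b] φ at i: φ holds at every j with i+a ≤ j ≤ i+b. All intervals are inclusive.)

1

Evaluate at each i in [0,6]:
  i=0: ✗ (fails at j=1)
  i=1: ✗ (fails at j=1)
  i=2: ✗ (fails at j=2)
  i=3: ✗ (fails at j=5)
  i=4: ✗ (fails at j=5)
  i=5: ✗ (fails at j=5)
  i=6: ✓ (all of [6,8])
Positions where it holds: {6} → 1.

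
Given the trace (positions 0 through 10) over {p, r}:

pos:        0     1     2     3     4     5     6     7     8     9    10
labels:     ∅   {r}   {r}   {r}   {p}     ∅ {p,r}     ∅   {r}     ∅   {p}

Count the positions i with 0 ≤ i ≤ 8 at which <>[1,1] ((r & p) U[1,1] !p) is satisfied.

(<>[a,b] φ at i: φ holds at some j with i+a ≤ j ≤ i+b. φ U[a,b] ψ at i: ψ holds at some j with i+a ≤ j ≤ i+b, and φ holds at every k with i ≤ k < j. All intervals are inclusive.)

Evaluate at each i in [0,8]:
  i=0: ✗ (none in [1,1])
  i=1: ✗ (none in [2,2])
  i=2: ✗ (none in [3,3])
  i=3: ✗ (none in [4,4])
  i=4: ✗ (none in [5,5])
  i=5: ✓ (witness j=6)
  i=6: ✗ (none in [7,7])
  i=7: ✗ (none in [8,8])
  i=8: ✗ (none in [9,9])
Positions where it holds: {5} → 1.

1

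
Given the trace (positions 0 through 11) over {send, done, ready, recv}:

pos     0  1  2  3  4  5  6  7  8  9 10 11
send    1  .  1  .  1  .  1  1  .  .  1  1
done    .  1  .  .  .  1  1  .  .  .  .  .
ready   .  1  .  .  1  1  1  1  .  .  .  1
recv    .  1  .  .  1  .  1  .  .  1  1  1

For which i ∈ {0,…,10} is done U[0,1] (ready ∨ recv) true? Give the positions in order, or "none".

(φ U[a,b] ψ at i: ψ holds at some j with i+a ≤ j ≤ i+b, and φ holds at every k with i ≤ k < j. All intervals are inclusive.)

Evaluate at each i in [0,10]:
  i=0: ✗ (lhs fails at k=0 before rhs at j=1)
  i=1: ✓ (rhs at j=1)
  i=2: ✗ (no rhs in [2,3])
  i=3: ✗ (lhs fails at k=3 before rhs at j=4)
  i=4: ✓ (rhs at j=4)
  i=5: ✓ (rhs at j=5)
  i=6: ✓ (rhs at j=6)
  i=7: ✓ (rhs at j=7)
  i=8: ✗ (lhs fails at k=8 before rhs at j=9)
  i=9: ✓ (rhs at j=9)
  i=10: ✓ (rhs at j=10)

1, 4, 5, 6, 7, 9, 10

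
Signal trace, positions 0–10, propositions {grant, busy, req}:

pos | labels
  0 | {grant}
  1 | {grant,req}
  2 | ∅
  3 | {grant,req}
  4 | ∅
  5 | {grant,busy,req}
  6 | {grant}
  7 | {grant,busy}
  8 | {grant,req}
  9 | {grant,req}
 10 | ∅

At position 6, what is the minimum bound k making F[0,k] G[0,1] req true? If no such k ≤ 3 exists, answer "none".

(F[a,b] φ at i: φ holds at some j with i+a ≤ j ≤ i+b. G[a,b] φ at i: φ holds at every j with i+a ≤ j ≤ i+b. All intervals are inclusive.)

Scan j = 6,7,… for G[0,1] req:
  j=6: fails
  j=7: fails
  j=8: holds
First hit at j=8, so smallest k = 8-6 = 2.

2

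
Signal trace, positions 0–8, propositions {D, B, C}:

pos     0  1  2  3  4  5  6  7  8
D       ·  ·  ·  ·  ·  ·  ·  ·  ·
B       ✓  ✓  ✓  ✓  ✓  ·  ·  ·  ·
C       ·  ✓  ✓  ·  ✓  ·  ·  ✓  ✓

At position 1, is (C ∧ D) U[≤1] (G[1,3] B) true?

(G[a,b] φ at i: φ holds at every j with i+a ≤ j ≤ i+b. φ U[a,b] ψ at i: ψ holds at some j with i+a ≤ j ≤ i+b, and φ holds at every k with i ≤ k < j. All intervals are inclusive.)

Holds

Need some j in [1,2] with G[1,3] B, and (C ∧ D) at every k in [1,j-1].
  j=1: G[1,3] B holds; no prefix to check → satisfied.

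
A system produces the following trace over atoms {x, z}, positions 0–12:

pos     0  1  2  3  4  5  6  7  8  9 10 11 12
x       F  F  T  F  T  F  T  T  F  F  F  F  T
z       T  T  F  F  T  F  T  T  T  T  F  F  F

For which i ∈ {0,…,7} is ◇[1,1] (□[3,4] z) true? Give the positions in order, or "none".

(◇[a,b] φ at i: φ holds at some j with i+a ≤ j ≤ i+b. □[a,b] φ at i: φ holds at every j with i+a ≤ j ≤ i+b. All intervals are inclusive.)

2, 3, 4

Evaluate at each i in [0,7]:
  i=0: ✗ (none in [1,1])
  i=1: ✗ (none in [2,2])
  i=2: ✓ (witness j=3)
  i=3: ✓ (witness j=4)
  i=4: ✓ (witness j=5)
  i=5: ✗ (none in [6,6])
  i=6: ✗ (none in [7,7])
  i=7: ✗ (none in [8,8])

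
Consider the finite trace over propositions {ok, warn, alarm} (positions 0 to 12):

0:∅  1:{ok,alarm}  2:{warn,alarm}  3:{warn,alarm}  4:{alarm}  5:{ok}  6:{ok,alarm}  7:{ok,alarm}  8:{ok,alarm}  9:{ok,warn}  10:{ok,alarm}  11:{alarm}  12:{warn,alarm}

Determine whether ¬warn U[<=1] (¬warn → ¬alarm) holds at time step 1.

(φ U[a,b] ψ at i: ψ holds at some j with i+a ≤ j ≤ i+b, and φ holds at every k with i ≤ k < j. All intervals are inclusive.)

Holds

Need some j in [1,2] with (¬warn → ¬alarm), and ¬warn at every k in [1,j-1].
  j=1: (¬warn → ¬alarm) false.
  j=2: (¬warn → ¬alarm) holds; ¬warn holds at every k in [1,1] → satisfied.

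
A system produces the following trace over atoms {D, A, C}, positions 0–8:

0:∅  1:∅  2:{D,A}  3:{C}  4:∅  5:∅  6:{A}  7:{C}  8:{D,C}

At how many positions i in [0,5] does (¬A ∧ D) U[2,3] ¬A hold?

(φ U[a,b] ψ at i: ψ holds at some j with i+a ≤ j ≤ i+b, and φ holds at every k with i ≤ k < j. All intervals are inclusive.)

Evaluate at each i in [0,5]:
  i=0: ✗ (lhs fails at k=0 before rhs at j=3)
  i=1: ✗ (lhs fails at k=1 before rhs at j=3)
  i=2: ✗ (lhs fails at k=2 before rhs at j=4)
  i=3: ✗ (lhs fails at k=3 before rhs at j=5)
  i=4: ✗ (lhs fails at k=4 before rhs at j=7)
  i=5: ✗ (lhs fails at k=5 before rhs at j=7)
Positions where it holds: {} → 0.

0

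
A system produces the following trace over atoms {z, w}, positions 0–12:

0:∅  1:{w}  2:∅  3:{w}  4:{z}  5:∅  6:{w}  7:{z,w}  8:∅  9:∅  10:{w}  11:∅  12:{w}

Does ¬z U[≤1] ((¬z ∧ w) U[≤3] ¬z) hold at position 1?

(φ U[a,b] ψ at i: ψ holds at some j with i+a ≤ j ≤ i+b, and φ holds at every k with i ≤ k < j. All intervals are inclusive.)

Need some j in [1,2] with ((¬z ∧ w) U[≤3] ¬z), and ¬z at every k in [1,j-1].
  j=1: ((¬z ∧ w) U[≤3] ¬z) holds; no prefix to check → satisfied.

Holds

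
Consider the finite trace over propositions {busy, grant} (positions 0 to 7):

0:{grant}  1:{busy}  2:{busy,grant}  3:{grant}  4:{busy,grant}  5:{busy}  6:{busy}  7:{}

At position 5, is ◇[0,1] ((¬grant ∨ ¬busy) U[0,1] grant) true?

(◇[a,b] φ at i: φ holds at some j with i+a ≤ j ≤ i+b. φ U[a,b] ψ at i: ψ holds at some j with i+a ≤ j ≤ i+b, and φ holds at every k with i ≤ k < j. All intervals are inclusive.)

Check ((¬grant ∨ ¬busy) U[0,1] grant) at each j in [5,6]:
  j=5: fails
  j=6: fails
No position in the window satisfies it → formula fails.

False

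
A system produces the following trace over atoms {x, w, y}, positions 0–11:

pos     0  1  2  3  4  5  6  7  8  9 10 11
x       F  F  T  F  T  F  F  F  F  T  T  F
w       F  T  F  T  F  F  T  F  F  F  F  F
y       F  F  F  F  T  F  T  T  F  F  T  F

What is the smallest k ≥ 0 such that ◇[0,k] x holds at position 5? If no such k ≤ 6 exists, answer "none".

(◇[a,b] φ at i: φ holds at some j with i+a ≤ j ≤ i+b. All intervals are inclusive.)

4

Scan j = 5,6,… for x:
  j=5: fails
  j=6: fails
  j=7: fails
  j=8: fails
  j=9: holds
First hit at j=9, so smallest k = 9-5 = 4.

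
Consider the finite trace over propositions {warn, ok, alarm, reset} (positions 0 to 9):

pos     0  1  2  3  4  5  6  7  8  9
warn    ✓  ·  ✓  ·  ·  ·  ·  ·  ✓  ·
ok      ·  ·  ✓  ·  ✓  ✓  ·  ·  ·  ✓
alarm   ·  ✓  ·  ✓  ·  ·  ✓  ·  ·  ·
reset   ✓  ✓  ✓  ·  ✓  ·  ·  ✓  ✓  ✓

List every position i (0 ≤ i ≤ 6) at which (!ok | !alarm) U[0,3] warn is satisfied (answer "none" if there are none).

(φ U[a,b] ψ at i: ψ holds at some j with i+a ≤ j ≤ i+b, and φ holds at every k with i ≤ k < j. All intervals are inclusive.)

Evaluate at each i in [0,6]:
  i=0: ✓ (rhs at j=0)
  i=1: ✓ (rhs at j=2; lhs holds on [1,1])
  i=2: ✓ (rhs at j=2)
  i=3: ✗ (no rhs in [3,6])
  i=4: ✗ (no rhs in [4,7])
  i=5: ✓ (rhs at j=8; lhs holds on [5,7])
  i=6: ✓ (rhs at j=8; lhs holds on [6,7])

0, 1, 2, 5, 6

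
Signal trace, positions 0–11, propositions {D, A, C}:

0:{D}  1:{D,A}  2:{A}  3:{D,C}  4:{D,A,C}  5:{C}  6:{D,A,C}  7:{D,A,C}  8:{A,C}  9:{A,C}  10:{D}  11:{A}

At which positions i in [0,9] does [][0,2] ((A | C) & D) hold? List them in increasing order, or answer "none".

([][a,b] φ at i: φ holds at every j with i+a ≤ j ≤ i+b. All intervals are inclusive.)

Evaluate at each i in [0,9]:
  i=0: ✗ (fails at j=0)
  i=1: ✗ (fails at j=2)
  i=2: ✗ (fails at j=2)
  i=3: ✗ (fails at j=5)
  i=4: ✗ (fails at j=5)
  i=5: ✗ (fails at j=5)
  i=6: ✗ (fails at j=8)
  i=7: ✗ (fails at j=8)
  i=8: ✗ (fails at j=8)
  i=9: ✗ (fails at j=9)

none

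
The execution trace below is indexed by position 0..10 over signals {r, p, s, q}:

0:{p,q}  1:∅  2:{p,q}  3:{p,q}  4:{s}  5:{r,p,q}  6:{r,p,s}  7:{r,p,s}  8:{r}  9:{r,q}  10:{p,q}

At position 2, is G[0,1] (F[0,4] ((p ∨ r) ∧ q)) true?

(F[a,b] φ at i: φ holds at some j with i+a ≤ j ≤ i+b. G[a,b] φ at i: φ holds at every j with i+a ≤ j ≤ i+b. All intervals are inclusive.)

Yes

Check F[0,4] ((p ∨ r) ∧ q) at every j in [2,3]:
  j=2: holds (witness at 2)
  j=3: holds (witness at 3)
All positions satisfy it → formula holds.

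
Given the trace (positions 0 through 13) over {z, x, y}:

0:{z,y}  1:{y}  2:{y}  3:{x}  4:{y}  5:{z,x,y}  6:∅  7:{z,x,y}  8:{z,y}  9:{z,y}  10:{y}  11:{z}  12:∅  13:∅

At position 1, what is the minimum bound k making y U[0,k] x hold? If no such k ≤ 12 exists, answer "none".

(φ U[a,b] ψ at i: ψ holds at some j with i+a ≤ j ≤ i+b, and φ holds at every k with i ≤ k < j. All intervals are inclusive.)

2

Need earliest j ≥ 1 with x, and y at every k in [1,j-1].
  j=1: rhs fails.
  j=2: rhs fails.
  j=3: rhs holds; lhs holds on [1,2]. k = 2.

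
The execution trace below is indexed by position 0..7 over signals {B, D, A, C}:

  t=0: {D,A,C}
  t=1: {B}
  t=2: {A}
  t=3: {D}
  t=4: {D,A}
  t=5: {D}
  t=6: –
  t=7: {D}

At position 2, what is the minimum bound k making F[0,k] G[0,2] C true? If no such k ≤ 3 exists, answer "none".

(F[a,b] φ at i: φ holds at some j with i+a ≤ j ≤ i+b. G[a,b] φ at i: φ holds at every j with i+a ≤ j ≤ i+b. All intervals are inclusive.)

none

Scan j = 2,3,… for G[0,2] C:
  j=2: fails
  j=3: fails
  j=4: fails
  j=5: fails
No j in [2,5] satisfies it → none.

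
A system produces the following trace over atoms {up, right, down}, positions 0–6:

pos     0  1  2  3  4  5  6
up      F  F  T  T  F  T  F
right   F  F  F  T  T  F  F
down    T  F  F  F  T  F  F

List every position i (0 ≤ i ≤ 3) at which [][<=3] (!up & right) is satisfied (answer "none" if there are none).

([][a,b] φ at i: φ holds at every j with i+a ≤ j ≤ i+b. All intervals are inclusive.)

none

Evaluate at each i in [0,3]:
  i=0: ✗ (fails at j=0)
  i=1: ✗ (fails at j=1)
  i=2: ✗ (fails at j=2)
  i=3: ✗ (fails at j=3)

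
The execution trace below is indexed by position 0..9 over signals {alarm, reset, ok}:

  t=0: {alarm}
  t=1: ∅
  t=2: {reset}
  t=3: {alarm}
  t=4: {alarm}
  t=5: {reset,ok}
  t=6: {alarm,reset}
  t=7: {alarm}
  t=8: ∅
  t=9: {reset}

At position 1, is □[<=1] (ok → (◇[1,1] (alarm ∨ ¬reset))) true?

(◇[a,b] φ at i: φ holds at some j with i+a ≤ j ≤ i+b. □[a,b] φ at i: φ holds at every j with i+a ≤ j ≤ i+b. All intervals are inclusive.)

Holds

Check (ok → (◇[1,1] (alarm ∨ ¬reset))) at every j in [1,2]:
  j=1: antecedent false → ✓
  j=2: antecedent false → ✓
All positions satisfy it → formula holds.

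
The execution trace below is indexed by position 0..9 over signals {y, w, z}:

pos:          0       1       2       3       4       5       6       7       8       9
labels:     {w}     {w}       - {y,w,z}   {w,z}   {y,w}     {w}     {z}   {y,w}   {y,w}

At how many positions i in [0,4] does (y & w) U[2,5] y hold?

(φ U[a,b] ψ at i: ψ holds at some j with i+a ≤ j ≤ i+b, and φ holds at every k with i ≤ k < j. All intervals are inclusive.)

Evaluate at each i in [0,4]:
  i=0: ✗ (lhs fails at k=0 before rhs at j=3)
  i=1: ✗ (lhs fails at k=1 before rhs at j=3)
  i=2: ✗ (lhs fails at k=2 before rhs at j=5)
  i=3: ✗ (lhs fails at k=4 before rhs at j=5)
  i=4: ✗ (lhs fails at k=4 before rhs at j=8)
Positions where it holds: {} → 0.

0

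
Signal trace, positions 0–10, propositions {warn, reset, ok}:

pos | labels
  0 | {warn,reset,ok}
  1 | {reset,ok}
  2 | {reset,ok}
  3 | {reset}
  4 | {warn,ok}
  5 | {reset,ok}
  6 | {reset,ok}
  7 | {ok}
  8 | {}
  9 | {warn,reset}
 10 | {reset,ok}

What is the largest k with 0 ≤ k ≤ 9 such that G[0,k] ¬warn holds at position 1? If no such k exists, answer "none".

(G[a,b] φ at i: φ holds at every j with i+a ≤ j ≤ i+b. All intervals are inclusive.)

¬warn must hold from j=1 onward; find where it first fails.
  j=1: holds
  j=2: holds
  j=3: holds
  j=4: fails
Holds on [1,3], so largest k = 2.

2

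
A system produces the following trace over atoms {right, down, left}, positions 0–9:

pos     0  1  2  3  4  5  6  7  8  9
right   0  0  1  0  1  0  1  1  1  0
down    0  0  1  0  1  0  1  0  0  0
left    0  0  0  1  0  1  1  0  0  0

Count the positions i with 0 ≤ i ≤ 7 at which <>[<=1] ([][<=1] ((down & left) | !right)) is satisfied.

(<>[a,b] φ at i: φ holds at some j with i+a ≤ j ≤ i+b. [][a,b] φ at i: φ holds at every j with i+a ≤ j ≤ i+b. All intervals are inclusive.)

3

Evaluate at each i in [0,7]:
  i=0: ✓ (witness j=0)
  i=1: ✗ (none in [1,2])
  i=2: ✗ (none in [2,3])
  i=3: ✗ (none in [3,4])
  i=4: ✓ (witness j=5)
  i=5: ✓ (witness j=5)
  i=6: ✗ (none in [6,7])
  i=7: ✗ (none in [7,8])
Positions where it holds: {0, 4, 5} → 3.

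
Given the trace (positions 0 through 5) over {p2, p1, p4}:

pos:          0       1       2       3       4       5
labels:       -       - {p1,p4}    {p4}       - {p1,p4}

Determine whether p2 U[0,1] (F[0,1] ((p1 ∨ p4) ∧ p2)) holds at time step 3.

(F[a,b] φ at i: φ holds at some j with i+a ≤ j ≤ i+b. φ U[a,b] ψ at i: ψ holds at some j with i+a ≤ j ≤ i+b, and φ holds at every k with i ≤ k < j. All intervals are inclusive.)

False

Need some j in [3,4] with F[0,1] ((p1 ∨ p4) ∧ p2), and p2 at every k in [3,j-1].
  j=3: F[0,1] ((p1 ∨ p4) ∧ p2) — fails (none in [3,4]).
  j=4: F[0,1] ((p1 ∨ p4) ∧ p2) — fails (none in [4,5]).
No j in the window works → until fails.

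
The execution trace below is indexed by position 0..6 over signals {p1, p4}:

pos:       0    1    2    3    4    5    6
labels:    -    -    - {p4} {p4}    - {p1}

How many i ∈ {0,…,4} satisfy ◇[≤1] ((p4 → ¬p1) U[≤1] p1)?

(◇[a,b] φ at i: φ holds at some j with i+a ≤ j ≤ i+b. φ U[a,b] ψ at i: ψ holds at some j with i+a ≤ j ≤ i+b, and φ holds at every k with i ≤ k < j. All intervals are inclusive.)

1

Evaluate at each i in [0,4]:
  i=0: ✗ (none in [0,1])
  i=1: ✗ (none in [1,2])
  i=2: ✗ (none in [2,3])
  i=3: ✗ (none in [3,4])
  i=4: ✓ (witness j=5)
Positions where it holds: {4} → 1.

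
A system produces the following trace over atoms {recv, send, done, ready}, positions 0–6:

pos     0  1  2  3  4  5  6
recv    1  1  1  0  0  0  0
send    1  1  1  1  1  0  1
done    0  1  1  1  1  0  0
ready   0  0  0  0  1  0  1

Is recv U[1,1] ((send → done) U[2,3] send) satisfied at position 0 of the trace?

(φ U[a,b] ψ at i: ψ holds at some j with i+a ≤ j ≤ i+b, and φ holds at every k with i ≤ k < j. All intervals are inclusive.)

Need some j in [1,1] with ((send → done) U[2,3] send), and recv at every k in [0,j-1].
  j=1: ((send → done) U[2,3] send) holds; recv holds at every k in [0,0] → satisfied.

True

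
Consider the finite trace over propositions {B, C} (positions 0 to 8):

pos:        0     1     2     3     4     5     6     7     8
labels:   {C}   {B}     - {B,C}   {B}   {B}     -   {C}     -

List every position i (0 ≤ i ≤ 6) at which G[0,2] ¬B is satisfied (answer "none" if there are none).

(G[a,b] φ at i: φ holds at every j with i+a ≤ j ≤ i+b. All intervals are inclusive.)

6

Evaluate at each i in [0,6]:
  i=0: ✗ (fails at j=1)
  i=1: ✗ (fails at j=1)
  i=2: ✗ (fails at j=3)
  i=3: ✗ (fails at j=3)
  i=4: ✗ (fails at j=4)
  i=5: ✗ (fails at j=5)
  i=6: ✓ (all of [6,8])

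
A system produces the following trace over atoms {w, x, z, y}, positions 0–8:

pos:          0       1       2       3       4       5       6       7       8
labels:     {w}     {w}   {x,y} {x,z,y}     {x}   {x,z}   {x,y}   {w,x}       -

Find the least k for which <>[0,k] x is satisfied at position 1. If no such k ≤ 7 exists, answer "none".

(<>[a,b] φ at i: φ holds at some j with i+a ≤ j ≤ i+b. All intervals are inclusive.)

1

Scan j = 1,2,… for x:
  j=1: fails
  j=2: holds
First hit at j=2, so smallest k = 2-1 = 1.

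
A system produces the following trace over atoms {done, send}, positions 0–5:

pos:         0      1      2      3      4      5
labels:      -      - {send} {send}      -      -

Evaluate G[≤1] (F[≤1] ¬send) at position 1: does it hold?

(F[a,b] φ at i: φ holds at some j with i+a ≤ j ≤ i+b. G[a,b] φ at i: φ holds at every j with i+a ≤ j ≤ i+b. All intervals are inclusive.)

Check F[≤1] ¬send at every j in [1,2]:
  j=1: holds (witness at 1)
  j=2: fails (none in [2,3])
Fails at j=2 → formula fails.

No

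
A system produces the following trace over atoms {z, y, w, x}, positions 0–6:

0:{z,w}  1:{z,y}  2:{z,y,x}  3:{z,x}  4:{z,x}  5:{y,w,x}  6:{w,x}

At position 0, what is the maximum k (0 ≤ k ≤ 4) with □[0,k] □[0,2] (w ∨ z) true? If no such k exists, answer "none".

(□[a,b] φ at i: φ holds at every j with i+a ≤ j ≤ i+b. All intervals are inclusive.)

4

□[0,2] (w ∨ z) must hold from j=0 onward; find where it first fails.
  j=0: holds
  j=1: holds
  j=2: holds
  j=3: holds
  j=4: holds
Holds through j=4; largest k = 4.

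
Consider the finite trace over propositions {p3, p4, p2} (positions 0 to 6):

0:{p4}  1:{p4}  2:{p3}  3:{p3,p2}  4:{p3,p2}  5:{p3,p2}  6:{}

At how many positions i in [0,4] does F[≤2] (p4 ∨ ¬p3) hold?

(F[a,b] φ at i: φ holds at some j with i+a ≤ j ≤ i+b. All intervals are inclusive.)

Evaluate at each i in [0,4]:
  i=0: ✓ (witness j=0)
  i=1: ✓ (witness j=1)
  i=2: ✗ (none in [2,4])
  i=3: ✗ (none in [3,5])
  i=4: ✓ (witness j=6)
Positions where it holds: {0, 1, 4} → 3.

3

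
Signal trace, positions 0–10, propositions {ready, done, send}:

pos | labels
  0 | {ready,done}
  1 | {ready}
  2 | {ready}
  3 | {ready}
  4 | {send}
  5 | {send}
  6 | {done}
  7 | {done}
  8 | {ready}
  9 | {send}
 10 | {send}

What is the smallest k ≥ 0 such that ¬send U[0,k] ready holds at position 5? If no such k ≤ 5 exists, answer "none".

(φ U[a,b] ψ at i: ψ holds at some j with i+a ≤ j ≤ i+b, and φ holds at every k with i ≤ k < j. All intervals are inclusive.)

Need earliest j ≥ 5 with ready, and ¬send at every k in [5,j-1].
  j=5: rhs fails.
  j=6: rhs fails.
  j=7: rhs fails.
  j=8: rhs holds but lhs fails at k=5.
  j=9: rhs fails.
  j=10: rhs fails.
No witness within the range → none.

none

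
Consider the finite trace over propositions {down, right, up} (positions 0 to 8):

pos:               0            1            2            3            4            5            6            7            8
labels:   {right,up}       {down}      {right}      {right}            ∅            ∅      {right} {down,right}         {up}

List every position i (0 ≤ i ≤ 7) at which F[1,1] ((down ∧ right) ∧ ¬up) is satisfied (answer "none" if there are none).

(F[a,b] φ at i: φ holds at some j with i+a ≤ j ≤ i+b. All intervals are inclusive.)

Evaluate at each i in [0,7]:
  i=0: ✗ (none in [1,1])
  i=1: ✗ (none in [2,2])
  i=2: ✗ (none in [3,3])
  i=3: ✗ (none in [4,4])
  i=4: ✗ (none in [5,5])
  i=5: ✗ (none in [6,6])
  i=6: ✓ (witness j=7)
  i=7: ✗ (none in [8,8])

6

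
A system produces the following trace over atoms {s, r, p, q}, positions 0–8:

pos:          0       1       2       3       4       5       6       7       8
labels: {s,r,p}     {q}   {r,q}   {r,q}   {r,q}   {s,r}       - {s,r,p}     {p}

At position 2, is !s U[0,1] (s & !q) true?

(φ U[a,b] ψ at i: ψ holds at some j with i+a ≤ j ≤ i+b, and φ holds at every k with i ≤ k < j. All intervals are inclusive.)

Does not hold

Need some j in [2,3] with (s & !q), and !s at every k in [2,j-1].
  j=2: (s & !q) false.
  j=3: (s & !q) false.
No j in the window works → until fails.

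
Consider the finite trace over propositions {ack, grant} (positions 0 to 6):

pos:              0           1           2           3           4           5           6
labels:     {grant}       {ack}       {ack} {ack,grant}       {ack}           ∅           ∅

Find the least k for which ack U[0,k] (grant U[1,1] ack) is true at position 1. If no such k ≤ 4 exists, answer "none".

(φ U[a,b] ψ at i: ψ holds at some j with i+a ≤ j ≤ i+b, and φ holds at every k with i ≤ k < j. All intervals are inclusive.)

Need earliest j ≥ 1 with (grant U[1,1] ack), and ack at every k in [1,j-1].
  j=1: rhs fails.
  j=2: rhs fails.
  j=3: rhs holds; lhs holds on [1,2]. k = 2.

2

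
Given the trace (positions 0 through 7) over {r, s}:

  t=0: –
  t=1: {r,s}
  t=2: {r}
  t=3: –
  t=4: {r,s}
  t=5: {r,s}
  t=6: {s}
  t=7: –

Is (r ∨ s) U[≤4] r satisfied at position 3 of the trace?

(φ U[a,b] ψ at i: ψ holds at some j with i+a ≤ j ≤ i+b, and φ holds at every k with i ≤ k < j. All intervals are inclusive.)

No

Need some j in [3,7] with r, and (r ∨ s) at every k in [3,j-1].
  j=3: r false.
  j=4: r holds, but (r ∨ s) fails at k=3 → not this j.
  j=5: r holds, but (r ∨ s) fails at k=3 → not this j.
  j=6: r false.
  j=7: r false.
No j in the window works → until fails.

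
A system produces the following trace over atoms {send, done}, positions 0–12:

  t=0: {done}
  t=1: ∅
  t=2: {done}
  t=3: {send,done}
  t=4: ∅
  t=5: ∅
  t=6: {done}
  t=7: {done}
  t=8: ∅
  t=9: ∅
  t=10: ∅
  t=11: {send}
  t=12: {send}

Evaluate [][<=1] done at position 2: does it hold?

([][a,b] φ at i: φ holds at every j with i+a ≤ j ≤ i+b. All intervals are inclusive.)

Holds

Check done at every j in [2,3]:
  j=2: true
  j=3: true
All positions satisfy it → formula holds.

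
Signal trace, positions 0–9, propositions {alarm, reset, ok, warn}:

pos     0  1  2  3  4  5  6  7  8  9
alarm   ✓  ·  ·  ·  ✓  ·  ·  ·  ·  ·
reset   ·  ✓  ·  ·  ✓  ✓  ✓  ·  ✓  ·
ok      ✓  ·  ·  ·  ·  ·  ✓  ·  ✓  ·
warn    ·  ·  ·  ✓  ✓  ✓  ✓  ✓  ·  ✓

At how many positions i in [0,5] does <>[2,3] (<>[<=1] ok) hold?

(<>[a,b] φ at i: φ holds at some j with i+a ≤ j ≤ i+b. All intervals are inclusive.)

Evaluate at each i in [0,5]:
  i=0: ✗ (none in [2,3])
  i=1: ✗ (none in [3,4])
  i=2: ✓ (witness j=5)
  i=3: ✓ (witness j=5)
  i=4: ✓ (witness j=6)
  i=5: ✓ (witness j=7)
Positions where it holds: {2, 3, 4, 5} → 4.

4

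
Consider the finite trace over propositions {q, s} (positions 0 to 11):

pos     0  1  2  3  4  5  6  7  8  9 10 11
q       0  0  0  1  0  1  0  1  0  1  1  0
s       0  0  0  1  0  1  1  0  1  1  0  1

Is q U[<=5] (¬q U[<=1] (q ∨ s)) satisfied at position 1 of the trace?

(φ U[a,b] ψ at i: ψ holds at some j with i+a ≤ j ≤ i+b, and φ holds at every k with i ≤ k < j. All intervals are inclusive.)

No

Need some j in [1,6] with (¬q U[<=1] (q ∨ s)), and q at every k in [1,j-1].
  j=1: (¬q U[<=1] (q ∨ s)) — fails.
  j=2: (¬q U[<=1] (q ∨ s)) holds, but q fails at k=1 → not this j.
  j=3: (¬q U[<=1] (q ∨ s)) holds, but q fails at k=1 → not this j.
  j=4: (¬q U[<=1] (q ∨ s)) holds, but q fails at k=1 → not this j.
  j=5: (¬q U[<=1] (q ∨ s)) holds, but q fails at k=1 → not this j.
  j=6: (¬q U[<=1] (q ∨ s)) holds, but q fails at k=1 → not this j.
No j in the window works → until fails.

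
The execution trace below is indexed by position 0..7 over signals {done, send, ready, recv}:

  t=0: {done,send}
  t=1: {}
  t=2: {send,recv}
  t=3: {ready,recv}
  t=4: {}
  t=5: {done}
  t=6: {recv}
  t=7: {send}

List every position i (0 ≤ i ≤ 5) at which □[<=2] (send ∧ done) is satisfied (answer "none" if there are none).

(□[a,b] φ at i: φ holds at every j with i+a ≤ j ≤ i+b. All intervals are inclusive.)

none

Evaluate at each i in [0,5]:
  i=0: ✗ (fails at j=1)
  i=1: ✗ (fails at j=1)
  i=2: ✗ (fails at j=2)
  i=3: ✗ (fails at j=3)
  i=4: ✗ (fails at j=4)
  i=5: ✗ (fails at j=5)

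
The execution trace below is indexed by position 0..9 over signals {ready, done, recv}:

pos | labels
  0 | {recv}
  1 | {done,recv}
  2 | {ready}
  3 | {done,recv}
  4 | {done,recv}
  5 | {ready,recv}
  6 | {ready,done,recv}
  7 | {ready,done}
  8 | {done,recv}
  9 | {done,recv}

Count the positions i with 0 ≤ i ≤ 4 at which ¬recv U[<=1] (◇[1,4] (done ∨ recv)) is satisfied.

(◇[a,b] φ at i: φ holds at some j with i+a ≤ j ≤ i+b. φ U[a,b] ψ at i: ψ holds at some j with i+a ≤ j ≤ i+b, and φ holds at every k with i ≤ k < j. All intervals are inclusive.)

Evaluate at each i in [0,4]:
  i=0: ✓ (rhs at j=0)
  i=1: ✓ (rhs at j=1)
  i=2: ✓ (rhs at j=2)
  i=3: ✓ (rhs at j=3)
  i=4: ✓ (rhs at j=4)
Positions where it holds: {0, 1, 2, 3, 4} → 5.

5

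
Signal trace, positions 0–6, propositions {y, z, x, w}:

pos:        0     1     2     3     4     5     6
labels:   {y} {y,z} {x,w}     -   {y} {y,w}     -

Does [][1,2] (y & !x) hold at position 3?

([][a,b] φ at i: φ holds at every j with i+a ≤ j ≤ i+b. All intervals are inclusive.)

Yes

Check (y & !x) at every j in [4,5]:
  j=4: true
  j=5: true
All positions satisfy it → formula holds.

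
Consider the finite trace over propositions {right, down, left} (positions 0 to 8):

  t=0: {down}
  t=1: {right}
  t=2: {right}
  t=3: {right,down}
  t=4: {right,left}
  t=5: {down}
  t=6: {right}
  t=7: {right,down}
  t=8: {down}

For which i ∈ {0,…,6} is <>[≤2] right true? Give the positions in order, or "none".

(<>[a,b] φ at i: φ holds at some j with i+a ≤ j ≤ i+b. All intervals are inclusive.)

0, 1, 2, 3, 4, 5, 6

Evaluate at each i in [0,6]:
  i=0: ✓ (witness j=1)
  i=1: ✓ (witness j=1)
  i=2: ✓ (witness j=2)
  i=3: ✓ (witness j=3)
  i=4: ✓ (witness j=4)
  i=5: ✓ (witness j=6)
  i=6: ✓ (witness j=6)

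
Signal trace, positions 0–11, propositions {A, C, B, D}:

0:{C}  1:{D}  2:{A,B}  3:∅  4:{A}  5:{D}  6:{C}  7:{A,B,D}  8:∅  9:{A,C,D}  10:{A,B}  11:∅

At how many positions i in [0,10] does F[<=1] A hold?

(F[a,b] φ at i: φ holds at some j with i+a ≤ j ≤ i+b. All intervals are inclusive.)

9

Evaluate at each i in [0,10]:
  i=0: ✗ (none in [0,1])
  i=1: ✓ (witness j=2)
  i=2: ✓ (witness j=2)
  i=3: ✓ (witness j=4)
  i=4: ✓ (witness j=4)
  i=5: ✗ (none in [5,6])
  i=6: ✓ (witness j=7)
  i=7: ✓ (witness j=7)
  i=8: ✓ (witness j=9)
  i=9: ✓ (witness j=9)
  i=10: ✓ (witness j=10)
Positions where it holds: {1, 2, 3, 4, 6, 7, 8, 9, 10} → 9.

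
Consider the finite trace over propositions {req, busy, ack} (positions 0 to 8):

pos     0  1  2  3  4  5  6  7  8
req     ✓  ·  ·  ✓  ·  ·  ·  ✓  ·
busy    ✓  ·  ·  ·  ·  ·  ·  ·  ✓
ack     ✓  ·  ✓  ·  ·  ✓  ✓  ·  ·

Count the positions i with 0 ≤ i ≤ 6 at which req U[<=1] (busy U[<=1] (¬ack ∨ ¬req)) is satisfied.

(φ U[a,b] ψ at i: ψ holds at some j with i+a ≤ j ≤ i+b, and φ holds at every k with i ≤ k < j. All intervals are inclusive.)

7

Evaluate at each i in [0,6]:
  i=0: ✓ (rhs at j=0)
  i=1: ✓ (rhs at j=1)
  i=2: ✓ (rhs at j=2)
  i=3: ✓ (rhs at j=3)
  i=4: ✓ (rhs at j=4)
  i=5: ✓ (rhs at j=5)
  i=6: ✓ (rhs at j=6)
Positions where it holds: {0, 1, 2, 3, 4, 5, 6} → 7.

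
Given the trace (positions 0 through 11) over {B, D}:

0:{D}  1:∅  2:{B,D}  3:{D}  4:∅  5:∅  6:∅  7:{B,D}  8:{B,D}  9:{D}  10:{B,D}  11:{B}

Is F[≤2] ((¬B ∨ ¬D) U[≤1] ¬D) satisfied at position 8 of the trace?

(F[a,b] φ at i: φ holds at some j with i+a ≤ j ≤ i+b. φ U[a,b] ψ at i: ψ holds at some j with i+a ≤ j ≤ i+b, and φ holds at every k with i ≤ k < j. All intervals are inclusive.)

Check ((¬B ∨ ¬D) U[≤1] ¬D) at each j in [8,10]:
  j=8: fails
  j=9: fails
  j=10: fails
No position in the window satisfies it → formula fails.

No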